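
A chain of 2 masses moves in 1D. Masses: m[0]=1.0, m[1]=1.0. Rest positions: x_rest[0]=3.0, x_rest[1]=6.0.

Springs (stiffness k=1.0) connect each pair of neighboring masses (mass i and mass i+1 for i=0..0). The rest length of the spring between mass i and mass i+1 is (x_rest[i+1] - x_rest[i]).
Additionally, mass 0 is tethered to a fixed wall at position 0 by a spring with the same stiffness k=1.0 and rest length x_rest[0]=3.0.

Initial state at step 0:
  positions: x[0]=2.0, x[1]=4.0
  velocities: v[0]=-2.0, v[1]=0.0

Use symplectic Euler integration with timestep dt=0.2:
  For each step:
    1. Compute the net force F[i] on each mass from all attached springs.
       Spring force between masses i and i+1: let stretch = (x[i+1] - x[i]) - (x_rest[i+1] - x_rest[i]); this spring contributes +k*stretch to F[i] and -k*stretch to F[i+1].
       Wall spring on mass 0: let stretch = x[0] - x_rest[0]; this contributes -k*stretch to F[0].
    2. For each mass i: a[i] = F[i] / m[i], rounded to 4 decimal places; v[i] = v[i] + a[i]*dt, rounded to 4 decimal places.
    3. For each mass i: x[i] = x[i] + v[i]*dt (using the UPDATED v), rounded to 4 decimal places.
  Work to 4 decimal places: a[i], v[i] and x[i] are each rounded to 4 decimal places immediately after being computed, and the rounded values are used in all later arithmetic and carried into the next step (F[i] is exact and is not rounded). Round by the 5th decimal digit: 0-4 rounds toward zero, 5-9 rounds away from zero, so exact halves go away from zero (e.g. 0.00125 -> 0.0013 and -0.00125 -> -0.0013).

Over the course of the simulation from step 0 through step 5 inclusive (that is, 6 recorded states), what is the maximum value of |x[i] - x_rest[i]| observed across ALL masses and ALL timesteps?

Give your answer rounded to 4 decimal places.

Answer: 2.3738

Derivation:
Step 0: x=[2.0000 4.0000] v=[-2.0000 0.0000]
Step 1: x=[1.6000 4.0400] v=[-2.0000 0.2000]
Step 2: x=[1.2336 4.1024] v=[-1.8320 0.3120]
Step 3: x=[0.9326 4.1700] v=[-1.5050 0.3382]
Step 4: x=[0.7238 4.2281] v=[-1.0440 0.2907]
Step 5: x=[0.6262 4.2661] v=[-0.4879 0.1898]
Max displacement = 2.3738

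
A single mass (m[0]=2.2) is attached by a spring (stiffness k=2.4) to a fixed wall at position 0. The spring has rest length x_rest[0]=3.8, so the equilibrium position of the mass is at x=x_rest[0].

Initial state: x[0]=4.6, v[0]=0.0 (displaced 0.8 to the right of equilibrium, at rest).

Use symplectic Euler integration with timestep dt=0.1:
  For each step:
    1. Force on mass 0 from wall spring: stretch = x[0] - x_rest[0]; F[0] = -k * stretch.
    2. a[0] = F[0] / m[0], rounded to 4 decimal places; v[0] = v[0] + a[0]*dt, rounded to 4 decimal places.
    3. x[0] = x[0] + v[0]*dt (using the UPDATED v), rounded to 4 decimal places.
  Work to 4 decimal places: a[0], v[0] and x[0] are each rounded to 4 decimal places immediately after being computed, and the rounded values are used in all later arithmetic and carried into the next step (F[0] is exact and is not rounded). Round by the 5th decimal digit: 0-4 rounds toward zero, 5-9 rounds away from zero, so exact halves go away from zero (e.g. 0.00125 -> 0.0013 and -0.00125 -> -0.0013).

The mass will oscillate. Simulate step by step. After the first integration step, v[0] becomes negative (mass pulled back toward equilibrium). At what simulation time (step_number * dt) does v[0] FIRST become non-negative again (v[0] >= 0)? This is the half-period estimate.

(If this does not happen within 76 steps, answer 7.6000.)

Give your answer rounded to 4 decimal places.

Step 0: x=[4.6000] v=[0.0000]
Step 1: x=[4.5913] v=[-0.0873]
Step 2: x=[4.5739] v=[-0.1736]
Step 3: x=[4.5481] v=[-0.2580]
Step 4: x=[4.5141] v=[-0.3396]
Step 5: x=[4.4724] v=[-0.4175]
Step 6: x=[4.4233] v=[-0.4909]
Step 7: x=[4.3674] v=[-0.5589]
Step 8: x=[4.3053] v=[-0.6208]
Step 9: x=[4.2377] v=[-0.6759]
Step 10: x=[4.1653] v=[-0.7237]
Step 11: x=[4.0889] v=[-0.7636]
Step 12: x=[4.0094] v=[-0.7951]
Step 13: x=[3.9276] v=[-0.8179]
Step 14: x=[3.8444] v=[-0.8318]
Step 15: x=[3.7607] v=[-0.8366]
Step 16: x=[3.6775] v=[-0.8323]
Step 17: x=[3.5956] v=[-0.8189]
Step 18: x=[3.5159] v=[-0.7966]
Step 19: x=[3.4393] v=[-0.7656]
Step 20: x=[3.3667] v=[-0.7263]
Step 21: x=[3.2988] v=[-0.6790]
Step 22: x=[3.2364] v=[-0.6243]
Step 23: x=[3.1801] v=[-0.5628]
Step 24: x=[3.1306] v=[-0.4952]
Step 25: x=[3.0884] v=[-0.4222]
Step 26: x=[3.0539] v=[-0.3446]
Step 27: x=[3.0276] v=[-0.2632]
Step 28: x=[3.0097] v=[-0.1789]
Step 29: x=[3.0004] v=[-0.0927]
Step 30: x=[2.9999] v=[-0.0055]
Step 31: x=[3.0081] v=[0.0818]
First v>=0 after going negative at step 31, time=3.1000

Answer: 3.1000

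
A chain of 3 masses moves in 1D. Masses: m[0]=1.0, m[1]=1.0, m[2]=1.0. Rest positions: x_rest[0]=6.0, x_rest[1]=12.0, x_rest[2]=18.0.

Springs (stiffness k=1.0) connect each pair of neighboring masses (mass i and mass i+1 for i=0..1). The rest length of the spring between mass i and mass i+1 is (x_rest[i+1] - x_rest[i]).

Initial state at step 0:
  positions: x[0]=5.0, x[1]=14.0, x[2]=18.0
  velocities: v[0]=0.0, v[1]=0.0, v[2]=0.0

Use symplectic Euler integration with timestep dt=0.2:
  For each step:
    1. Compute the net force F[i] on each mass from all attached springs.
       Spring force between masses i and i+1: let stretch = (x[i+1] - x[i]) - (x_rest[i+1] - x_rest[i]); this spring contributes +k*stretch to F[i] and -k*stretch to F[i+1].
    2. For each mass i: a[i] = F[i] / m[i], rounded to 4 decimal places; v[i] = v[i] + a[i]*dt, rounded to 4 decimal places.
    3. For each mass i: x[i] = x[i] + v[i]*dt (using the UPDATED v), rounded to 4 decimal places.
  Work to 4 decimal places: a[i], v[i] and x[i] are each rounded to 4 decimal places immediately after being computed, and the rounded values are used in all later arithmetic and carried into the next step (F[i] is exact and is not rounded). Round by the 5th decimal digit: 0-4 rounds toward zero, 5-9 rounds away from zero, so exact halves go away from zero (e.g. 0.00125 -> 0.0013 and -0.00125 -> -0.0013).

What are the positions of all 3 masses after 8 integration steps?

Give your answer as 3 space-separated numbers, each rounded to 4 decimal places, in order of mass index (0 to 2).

Answer: 7.2317 10.6692 19.0993

Derivation:
Step 0: x=[5.0000 14.0000 18.0000] v=[0.0000 0.0000 0.0000]
Step 1: x=[5.1200 13.8000 18.0800] v=[0.6000 -1.0000 0.4000]
Step 2: x=[5.3472 13.4240 18.2288] v=[1.1360 -1.8800 0.7440]
Step 3: x=[5.6575 12.9171 18.4254] v=[1.5514 -2.5344 0.9830]
Step 4: x=[6.0182 12.3402 18.6417] v=[1.8033 -2.8847 1.0813]
Step 5: x=[6.3917 11.7624 18.8459] v=[1.8677 -2.8888 1.0210]
Step 6: x=[6.7401 11.2532 19.0068] v=[1.7418 -2.5462 0.8043]
Step 7: x=[7.0290 10.8736 19.0975] v=[1.4444 -1.8981 0.4536]
Step 8: x=[7.2317 10.6692 19.0993] v=[1.0133 -1.0222 0.0088]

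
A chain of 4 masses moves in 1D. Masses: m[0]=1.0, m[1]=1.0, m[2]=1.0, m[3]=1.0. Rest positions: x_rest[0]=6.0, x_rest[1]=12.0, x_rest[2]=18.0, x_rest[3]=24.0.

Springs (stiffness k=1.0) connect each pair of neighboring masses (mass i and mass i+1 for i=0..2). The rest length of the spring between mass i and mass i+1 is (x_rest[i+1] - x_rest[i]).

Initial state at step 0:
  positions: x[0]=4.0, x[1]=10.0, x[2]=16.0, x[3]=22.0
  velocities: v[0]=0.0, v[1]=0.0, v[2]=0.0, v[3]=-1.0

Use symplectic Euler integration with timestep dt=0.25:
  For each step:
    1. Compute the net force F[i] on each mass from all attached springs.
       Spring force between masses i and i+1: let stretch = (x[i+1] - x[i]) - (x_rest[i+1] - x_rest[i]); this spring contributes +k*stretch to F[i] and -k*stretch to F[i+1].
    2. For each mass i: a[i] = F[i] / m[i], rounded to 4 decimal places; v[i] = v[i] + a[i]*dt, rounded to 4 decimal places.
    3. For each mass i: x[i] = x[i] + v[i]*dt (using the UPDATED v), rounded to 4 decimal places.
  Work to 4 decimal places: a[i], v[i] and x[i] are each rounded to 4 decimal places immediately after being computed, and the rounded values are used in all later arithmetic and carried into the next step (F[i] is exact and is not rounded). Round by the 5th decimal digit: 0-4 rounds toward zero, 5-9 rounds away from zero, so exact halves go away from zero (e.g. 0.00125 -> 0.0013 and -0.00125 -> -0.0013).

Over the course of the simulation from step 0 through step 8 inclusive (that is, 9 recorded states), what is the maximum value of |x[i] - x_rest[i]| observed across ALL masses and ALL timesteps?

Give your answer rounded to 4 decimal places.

Answer: 3.0899

Derivation:
Step 0: x=[4.0000 10.0000 16.0000 22.0000] v=[0.0000 0.0000 0.0000 -1.0000]
Step 1: x=[4.0000 10.0000 16.0000 21.7500] v=[0.0000 0.0000 0.0000 -1.0000]
Step 2: x=[4.0000 10.0000 15.9844 21.5156] v=[0.0000 0.0000 -0.0625 -0.9375]
Step 3: x=[4.0000 9.9990 15.9405 21.3105] v=[0.0000 -0.0039 -0.1758 -0.8203]
Step 4: x=[3.9999 9.9944 15.8608 21.1448] v=[-0.0003 -0.0183 -0.3187 -0.6628]
Step 5: x=[3.9995 9.9818 15.7447 21.0239] v=[-0.0017 -0.0503 -0.4643 -0.4838]
Step 6: x=[3.9980 9.9555 15.5984 20.9480] v=[-0.0061 -0.1052 -0.5852 -0.3036]
Step 7: x=[3.9938 9.9095 15.4338 20.9128] v=[-0.0167 -0.1839 -0.6585 -0.1410]
Step 8: x=[3.9844 9.8391 15.2664 20.9101] v=[-0.0378 -0.2818 -0.6698 -0.0108]
Max displacement = 3.0899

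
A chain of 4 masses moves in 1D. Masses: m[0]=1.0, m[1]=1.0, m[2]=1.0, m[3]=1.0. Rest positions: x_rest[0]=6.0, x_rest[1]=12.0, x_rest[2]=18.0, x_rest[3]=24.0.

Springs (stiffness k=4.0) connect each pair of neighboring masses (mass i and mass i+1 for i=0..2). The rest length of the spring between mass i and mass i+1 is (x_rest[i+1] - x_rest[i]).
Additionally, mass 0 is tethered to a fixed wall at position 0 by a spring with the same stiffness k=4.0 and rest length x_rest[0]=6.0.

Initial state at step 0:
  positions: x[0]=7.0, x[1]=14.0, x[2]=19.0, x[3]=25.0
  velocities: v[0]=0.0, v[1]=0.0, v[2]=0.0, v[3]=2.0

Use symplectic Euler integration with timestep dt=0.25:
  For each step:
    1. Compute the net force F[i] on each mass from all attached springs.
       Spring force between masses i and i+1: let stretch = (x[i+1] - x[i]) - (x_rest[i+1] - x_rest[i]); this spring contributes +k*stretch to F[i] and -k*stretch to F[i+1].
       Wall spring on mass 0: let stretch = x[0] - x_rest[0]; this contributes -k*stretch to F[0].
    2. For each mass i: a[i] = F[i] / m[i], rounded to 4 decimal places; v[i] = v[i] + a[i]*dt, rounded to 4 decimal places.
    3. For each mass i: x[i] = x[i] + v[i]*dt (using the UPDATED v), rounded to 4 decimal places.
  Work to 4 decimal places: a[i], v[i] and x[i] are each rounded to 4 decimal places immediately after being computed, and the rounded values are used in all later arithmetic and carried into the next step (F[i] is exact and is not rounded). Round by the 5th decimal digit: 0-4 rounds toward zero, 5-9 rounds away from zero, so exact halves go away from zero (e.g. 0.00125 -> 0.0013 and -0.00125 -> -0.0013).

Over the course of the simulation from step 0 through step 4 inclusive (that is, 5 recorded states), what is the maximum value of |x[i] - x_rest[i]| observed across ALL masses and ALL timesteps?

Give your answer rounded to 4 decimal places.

Step 0: x=[7.0000 14.0000 19.0000 25.0000] v=[0.0000 0.0000 0.0000 2.0000]
Step 1: x=[7.0000 13.5000 19.2500 25.5000] v=[0.0000 -2.0000 1.0000 2.0000]
Step 2: x=[6.8750 12.8125 19.6250 25.9375] v=[-0.5000 -2.7500 1.5000 1.7500]
Step 3: x=[6.5156 12.3438 19.8750 26.2969] v=[-1.4375 -1.8750 1.0000 1.4375]
Step 4: x=[5.9844 12.3008 19.8477 26.5508] v=[-2.1249 -0.1720 -0.1093 1.0156]
Max displacement = 2.5508

Answer: 2.5508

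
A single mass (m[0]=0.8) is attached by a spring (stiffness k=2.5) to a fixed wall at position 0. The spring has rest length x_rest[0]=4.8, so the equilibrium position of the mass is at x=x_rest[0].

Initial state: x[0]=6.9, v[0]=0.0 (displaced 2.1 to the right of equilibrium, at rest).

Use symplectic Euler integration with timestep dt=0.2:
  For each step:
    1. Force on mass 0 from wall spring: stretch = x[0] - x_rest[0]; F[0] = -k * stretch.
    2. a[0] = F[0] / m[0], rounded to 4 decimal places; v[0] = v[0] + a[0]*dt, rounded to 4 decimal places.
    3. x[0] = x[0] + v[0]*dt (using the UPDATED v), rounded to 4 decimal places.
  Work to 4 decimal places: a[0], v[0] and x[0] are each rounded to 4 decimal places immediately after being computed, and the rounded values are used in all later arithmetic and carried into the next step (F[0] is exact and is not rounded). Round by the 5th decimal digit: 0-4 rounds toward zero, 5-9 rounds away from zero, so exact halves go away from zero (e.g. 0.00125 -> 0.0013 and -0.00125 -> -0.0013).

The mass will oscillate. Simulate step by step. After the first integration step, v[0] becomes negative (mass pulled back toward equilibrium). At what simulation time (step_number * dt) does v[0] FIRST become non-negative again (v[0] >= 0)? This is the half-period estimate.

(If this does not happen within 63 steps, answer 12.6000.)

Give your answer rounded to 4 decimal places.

Answer: 1.8000

Derivation:
Step 0: x=[6.9000] v=[0.0000]
Step 1: x=[6.6375] v=[-1.3125]
Step 2: x=[6.1453] v=[-2.4609]
Step 3: x=[5.4850] v=[-3.3017]
Step 4: x=[4.7390] v=[-3.7298]
Step 5: x=[4.0007] v=[-3.6917]
Step 6: x=[3.3623] v=[-3.1921]
Step 7: x=[2.9036] v=[-2.2935]
Step 8: x=[2.6820] v=[-1.1082]
Step 9: x=[2.7251] v=[0.2156]
First v>=0 after going negative at step 9, time=1.8000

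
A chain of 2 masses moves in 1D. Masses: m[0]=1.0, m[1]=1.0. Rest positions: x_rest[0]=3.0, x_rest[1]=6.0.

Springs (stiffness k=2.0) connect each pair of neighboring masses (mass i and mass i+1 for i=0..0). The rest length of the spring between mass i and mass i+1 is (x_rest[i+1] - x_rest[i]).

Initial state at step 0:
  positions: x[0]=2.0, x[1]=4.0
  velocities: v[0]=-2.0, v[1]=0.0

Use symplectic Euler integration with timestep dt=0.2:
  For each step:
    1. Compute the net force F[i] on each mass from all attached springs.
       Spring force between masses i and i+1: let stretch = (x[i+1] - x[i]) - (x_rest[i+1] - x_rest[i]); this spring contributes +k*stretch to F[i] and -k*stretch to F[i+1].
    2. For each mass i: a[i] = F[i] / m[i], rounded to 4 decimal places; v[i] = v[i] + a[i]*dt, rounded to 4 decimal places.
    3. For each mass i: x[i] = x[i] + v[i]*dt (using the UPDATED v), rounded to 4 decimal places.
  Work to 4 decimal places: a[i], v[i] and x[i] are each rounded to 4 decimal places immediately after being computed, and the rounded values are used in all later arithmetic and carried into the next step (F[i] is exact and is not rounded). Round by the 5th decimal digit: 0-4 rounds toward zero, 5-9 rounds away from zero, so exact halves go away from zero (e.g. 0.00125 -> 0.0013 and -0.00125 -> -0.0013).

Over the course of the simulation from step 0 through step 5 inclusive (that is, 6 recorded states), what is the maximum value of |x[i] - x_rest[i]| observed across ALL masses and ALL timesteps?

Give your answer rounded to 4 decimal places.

Answer: 3.2675

Derivation:
Step 0: x=[2.0000 4.0000] v=[-2.0000 0.0000]
Step 1: x=[1.5200 4.0800] v=[-2.4000 0.4000]
Step 2: x=[1.0048 4.1952] v=[-2.5760 0.5760]
Step 3: x=[0.5048 4.2952] v=[-2.4998 0.4998]
Step 4: x=[0.0681 4.3319] v=[-2.1836 0.1836]
Step 5: x=[-0.2675 4.2675] v=[-1.6781 -0.3219]
Max displacement = 3.2675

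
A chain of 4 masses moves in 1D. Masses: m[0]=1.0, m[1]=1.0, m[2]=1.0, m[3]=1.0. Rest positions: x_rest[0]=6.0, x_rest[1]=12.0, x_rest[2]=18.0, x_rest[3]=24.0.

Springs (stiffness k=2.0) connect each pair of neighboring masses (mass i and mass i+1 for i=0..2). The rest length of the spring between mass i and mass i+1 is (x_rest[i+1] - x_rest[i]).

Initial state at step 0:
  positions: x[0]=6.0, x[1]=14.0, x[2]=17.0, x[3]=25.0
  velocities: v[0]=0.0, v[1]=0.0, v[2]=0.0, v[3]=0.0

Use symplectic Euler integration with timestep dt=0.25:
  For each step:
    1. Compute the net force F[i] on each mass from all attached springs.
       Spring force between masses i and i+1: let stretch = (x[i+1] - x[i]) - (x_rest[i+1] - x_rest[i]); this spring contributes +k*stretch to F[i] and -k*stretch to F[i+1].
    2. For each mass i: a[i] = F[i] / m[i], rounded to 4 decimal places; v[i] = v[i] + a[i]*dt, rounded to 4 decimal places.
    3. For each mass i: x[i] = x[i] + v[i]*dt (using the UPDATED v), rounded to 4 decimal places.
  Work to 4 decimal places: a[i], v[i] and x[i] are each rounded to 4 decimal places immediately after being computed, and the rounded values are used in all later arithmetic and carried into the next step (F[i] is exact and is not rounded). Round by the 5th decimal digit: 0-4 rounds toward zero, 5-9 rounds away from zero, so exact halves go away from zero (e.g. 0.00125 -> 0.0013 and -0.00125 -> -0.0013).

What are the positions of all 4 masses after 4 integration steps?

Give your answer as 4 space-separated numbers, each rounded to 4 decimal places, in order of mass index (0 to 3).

Answer: 7.1675 10.9897 20.0103 23.8325

Derivation:
Step 0: x=[6.0000 14.0000 17.0000 25.0000] v=[0.0000 0.0000 0.0000 0.0000]
Step 1: x=[6.2500 13.3750 17.6250 24.7500] v=[1.0000 -2.5000 2.5000 -1.0000]
Step 2: x=[6.6406 12.3906 18.6094 24.3594] v=[1.5625 -3.9375 3.9375 -1.5625]
Step 3: x=[7.0000 11.4648 19.5352 24.0000] v=[1.4375 -3.7031 3.7031 -1.4375]
Step 4: x=[7.1675 10.9897 20.0103 23.8325] v=[0.6699 -1.9003 1.9003 -0.6699]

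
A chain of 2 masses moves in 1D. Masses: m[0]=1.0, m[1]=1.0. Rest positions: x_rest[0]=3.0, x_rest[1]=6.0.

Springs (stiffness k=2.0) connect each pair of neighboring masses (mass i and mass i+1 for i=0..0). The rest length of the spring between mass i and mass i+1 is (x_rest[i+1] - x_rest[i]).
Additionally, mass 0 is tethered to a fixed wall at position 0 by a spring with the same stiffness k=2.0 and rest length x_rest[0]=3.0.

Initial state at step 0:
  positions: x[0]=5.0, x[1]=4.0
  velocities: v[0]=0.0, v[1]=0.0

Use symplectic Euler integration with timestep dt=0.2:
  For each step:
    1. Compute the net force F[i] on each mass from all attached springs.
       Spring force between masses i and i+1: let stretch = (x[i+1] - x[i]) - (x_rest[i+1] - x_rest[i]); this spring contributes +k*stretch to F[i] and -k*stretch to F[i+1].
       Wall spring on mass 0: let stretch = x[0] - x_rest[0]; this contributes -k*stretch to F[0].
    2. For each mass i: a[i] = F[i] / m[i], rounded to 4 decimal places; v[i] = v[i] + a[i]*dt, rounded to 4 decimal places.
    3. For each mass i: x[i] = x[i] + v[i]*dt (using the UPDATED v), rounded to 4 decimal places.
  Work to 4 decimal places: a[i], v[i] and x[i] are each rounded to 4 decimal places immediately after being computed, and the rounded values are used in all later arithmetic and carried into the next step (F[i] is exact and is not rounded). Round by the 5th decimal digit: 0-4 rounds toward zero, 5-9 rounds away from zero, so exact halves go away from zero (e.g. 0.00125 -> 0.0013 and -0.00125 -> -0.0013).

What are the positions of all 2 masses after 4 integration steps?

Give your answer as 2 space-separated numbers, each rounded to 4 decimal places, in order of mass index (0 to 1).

Step 0: x=[5.0000 4.0000] v=[0.0000 0.0000]
Step 1: x=[4.5200 4.3200] v=[-2.4000 1.6000]
Step 2: x=[3.6624 4.8960] v=[-4.2880 2.8800]
Step 3: x=[2.6105 5.6133] v=[-5.2595 3.5866]
Step 4: x=[1.5900 6.3304] v=[-5.1026 3.5855]

Answer: 1.5900 6.3304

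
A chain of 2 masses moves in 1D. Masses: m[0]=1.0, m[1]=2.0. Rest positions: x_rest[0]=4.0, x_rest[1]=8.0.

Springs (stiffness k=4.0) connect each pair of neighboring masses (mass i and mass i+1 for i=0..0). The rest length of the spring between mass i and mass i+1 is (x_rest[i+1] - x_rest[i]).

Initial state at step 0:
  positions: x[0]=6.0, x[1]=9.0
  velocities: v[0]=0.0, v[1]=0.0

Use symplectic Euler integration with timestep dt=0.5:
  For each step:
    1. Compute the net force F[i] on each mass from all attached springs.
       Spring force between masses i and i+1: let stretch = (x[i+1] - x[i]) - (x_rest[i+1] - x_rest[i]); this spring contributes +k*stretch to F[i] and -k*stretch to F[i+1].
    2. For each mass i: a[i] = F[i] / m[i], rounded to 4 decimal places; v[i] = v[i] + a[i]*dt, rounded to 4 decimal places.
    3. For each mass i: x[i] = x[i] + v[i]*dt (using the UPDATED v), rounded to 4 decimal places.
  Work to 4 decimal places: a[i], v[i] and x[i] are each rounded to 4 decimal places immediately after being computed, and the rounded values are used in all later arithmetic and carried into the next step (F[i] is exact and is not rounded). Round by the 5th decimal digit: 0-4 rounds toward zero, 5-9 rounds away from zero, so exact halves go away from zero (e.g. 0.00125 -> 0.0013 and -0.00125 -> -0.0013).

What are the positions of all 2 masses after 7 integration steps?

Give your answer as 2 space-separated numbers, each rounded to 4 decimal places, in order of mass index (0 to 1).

Answer: 4.5782 9.7110

Derivation:
Step 0: x=[6.0000 9.0000] v=[0.0000 0.0000]
Step 1: x=[5.0000 9.5000] v=[-2.0000 1.0000]
Step 2: x=[4.5000 9.7500] v=[-1.0000 0.5000]
Step 3: x=[5.2500 9.3750] v=[1.5000 -0.7500]
Step 4: x=[6.1250 8.9375] v=[1.7500 -0.8750]
Step 5: x=[5.8125 9.0938] v=[-0.6250 0.3125]
Step 6: x=[4.7813 9.6094] v=[-2.0624 1.0312]
Step 7: x=[4.5782 9.7110] v=[-0.4062 0.2031]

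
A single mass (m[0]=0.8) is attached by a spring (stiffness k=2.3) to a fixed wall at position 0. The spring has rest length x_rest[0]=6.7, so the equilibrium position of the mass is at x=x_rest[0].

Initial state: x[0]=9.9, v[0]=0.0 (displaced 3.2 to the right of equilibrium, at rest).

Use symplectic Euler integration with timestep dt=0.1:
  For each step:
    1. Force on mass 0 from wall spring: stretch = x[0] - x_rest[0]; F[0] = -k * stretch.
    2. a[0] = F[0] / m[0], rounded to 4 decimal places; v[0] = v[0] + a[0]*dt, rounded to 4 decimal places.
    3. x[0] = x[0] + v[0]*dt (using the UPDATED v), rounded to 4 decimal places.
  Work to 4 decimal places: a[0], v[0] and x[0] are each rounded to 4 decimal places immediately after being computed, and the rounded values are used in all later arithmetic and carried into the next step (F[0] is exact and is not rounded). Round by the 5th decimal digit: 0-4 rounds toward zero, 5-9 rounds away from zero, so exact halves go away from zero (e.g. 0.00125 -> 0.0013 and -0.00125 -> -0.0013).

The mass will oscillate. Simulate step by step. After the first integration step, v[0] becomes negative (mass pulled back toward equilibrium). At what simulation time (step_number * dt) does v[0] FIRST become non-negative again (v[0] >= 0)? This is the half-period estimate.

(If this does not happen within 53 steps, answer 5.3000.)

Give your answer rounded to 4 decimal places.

Step 0: x=[9.9000] v=[0.0000]
Step 1: x=[9.8080] v=[-0.9200]
Step 2: x=[9.6266] v=[-1.8136]
Step 3: x=[9.3611] v=[-2.6550]
Step 4: x=[9.0191] v=[-3.4201]
Step 5: x=[8.6104] v=[-4.0868]
Step 6: x=[8.1468] v=[-4.6360]
Step 7: x=[7.6416] v=[-5.0520]
Step 8: x=[7.1093] v=[-5.3227]
Step 9: x=[6.5653] v=[-5.4404]
Step 10: x=[6.0251] v=[-5.4017]
Step 11: x=[5.5043] v=[-5.2077]
Step 12: x=[5.0179] v=[-4.8639]
Step 13: x=[4.5799] v=[-4.3803]
Step 14: x=[4.2028] v=[-3.7708]
Step 15: x=[3.8975] v=[-3.0529]
Step 16: x=[3.6728] v=[-2.2472]
Step 17: x=[3.5351] v=[-1.3769]
Step 18: x=[3.4884] v=[-0.4670]
Step 19: x=[3.5340] v=[0.4563]
First v>=0 after going negative at step 19, time=1.9000

Answer: 1.9000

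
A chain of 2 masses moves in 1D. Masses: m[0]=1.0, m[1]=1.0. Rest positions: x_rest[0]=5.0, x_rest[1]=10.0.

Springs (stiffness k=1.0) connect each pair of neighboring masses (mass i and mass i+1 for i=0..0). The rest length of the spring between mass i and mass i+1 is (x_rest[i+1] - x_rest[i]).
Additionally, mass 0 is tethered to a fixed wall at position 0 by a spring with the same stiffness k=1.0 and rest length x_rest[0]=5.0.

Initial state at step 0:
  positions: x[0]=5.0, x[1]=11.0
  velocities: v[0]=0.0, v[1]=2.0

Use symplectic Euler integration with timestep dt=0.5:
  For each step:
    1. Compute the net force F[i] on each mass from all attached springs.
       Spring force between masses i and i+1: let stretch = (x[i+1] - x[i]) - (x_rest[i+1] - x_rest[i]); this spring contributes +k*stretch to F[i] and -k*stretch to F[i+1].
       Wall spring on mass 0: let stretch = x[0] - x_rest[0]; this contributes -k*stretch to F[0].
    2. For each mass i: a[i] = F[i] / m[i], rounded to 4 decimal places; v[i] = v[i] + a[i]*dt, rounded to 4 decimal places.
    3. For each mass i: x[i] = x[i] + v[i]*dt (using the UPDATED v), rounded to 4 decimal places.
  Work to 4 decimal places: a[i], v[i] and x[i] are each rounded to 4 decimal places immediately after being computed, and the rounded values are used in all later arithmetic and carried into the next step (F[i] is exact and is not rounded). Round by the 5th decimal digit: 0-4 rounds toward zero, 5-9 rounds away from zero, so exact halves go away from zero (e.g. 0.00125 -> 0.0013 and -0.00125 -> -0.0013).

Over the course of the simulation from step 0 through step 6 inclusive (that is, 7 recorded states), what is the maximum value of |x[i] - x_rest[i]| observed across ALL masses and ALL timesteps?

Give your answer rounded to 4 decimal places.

Step 0: x=[5.0000 11.0000] v=[0.0000 2.0000]
Step 1: x=[5.2500 11.7500] v=[0.5000 1.5000]
Step 2: x=[5.8125 12.1250] v=[1.1250 0.7500]
Step 3: x=[6.5000 12.1719] v=[1.3750 0.0938]
Step 4: x=[6.9805 12.0508] v=[0.9610 -0.2422]
Step 5: x=[6.9835 11.9121] v=[0.0059 -0.2774]
Step 6: x=[6.4727 11.7913] v=[-1.0216 -0.2417]
Max displacement = 2.1719

Answer: 2.1719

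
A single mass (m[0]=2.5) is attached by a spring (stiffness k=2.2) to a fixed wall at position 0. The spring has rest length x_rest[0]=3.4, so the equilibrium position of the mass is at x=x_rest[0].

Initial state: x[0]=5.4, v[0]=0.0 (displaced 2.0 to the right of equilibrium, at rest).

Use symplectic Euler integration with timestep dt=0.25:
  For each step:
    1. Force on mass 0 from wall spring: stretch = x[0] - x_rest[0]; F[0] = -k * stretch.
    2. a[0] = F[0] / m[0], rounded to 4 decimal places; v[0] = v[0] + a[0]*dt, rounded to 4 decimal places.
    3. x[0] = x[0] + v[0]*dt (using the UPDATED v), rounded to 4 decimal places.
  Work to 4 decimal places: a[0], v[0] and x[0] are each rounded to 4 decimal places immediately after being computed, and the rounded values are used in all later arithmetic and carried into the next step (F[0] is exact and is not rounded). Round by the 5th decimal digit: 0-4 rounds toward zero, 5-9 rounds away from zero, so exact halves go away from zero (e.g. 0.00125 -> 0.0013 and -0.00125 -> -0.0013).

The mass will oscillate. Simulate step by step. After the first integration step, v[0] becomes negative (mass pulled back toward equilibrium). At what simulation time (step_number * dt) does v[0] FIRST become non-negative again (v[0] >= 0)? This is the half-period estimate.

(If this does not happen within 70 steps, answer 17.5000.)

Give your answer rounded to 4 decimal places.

Answer: 3.5000

Derivation:
Step 0: x=[5.4000] v=[0.0000]
Step 1: x=[5.2900] v=[-0.4400]
Step 2: x=[5.0761] v=[-0.8558]
Step 3: x=[4.7700] v=[-1.2246]
Step 4: x=[4.3885] v=[-1.5260]
Step 5: x=[3.9526] v=[-1.7435]
Step 6: x=[3.4863] v=[-1.8651]
Step 7: x=[3.0153] v=[-1.8841]
Step 8: x=[2.5654] v=[-1.7995]
Step 9: x=[2.1614] v=[-1.6159]
Step 10: x=[1.8256] v=[-1.3434]
Step 11: x=[1.5764] v=[-0.9970]
Step 12: x=[1.4275] v=[-0.5958]
Step 13: x=[1.3870] v=[-0.1619]
Step 14: x=[1.4573] v=[0.2810]
First v>=0 after going negative at step 14, time=3.5000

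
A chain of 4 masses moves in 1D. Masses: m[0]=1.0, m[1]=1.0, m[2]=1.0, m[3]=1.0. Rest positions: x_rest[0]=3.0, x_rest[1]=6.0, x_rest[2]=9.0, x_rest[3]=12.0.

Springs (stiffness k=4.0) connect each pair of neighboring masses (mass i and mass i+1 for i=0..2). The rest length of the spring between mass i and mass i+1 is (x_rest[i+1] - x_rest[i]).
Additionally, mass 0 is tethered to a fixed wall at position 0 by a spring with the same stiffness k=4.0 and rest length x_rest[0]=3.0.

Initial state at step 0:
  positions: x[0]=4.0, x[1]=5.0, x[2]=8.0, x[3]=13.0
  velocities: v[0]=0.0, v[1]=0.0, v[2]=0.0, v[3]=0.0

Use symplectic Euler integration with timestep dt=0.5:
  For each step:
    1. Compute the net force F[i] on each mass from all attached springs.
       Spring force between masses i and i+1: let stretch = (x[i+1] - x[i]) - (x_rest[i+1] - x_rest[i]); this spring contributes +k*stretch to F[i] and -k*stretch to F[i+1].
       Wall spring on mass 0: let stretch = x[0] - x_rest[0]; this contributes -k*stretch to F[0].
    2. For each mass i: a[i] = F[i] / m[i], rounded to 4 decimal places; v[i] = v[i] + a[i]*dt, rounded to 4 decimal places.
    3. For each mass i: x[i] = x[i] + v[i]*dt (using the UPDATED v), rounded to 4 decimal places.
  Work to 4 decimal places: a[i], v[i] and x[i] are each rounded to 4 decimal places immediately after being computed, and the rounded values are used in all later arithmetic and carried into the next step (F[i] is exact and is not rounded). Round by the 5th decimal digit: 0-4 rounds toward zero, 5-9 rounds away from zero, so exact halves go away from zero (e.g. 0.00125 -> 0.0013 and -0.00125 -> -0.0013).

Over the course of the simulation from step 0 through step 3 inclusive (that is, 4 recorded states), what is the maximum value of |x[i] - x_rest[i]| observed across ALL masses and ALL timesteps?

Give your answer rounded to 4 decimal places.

Step 0: x=[4.0000 5.0000 8.0000 13.0000] v=[0.0000 0.0000 0.0000 0.0000]
Step 1: x=[1.0000 7.0000 10.0000 11.0000] v=[-6.0000 4.0000 4.0000 -4.0000]
Step 2: x=[3.0000 6.0000 10.0000 11.0000] v=[4.0000 -2.0000 0.0000 0.0000]
Step 3: x=[5.0000 6.0000 7.0000 13.0000] v=[4.0000 0.0000 -6.0000 4.0000]
Max displacement = 2.0000

Answer: 2.0000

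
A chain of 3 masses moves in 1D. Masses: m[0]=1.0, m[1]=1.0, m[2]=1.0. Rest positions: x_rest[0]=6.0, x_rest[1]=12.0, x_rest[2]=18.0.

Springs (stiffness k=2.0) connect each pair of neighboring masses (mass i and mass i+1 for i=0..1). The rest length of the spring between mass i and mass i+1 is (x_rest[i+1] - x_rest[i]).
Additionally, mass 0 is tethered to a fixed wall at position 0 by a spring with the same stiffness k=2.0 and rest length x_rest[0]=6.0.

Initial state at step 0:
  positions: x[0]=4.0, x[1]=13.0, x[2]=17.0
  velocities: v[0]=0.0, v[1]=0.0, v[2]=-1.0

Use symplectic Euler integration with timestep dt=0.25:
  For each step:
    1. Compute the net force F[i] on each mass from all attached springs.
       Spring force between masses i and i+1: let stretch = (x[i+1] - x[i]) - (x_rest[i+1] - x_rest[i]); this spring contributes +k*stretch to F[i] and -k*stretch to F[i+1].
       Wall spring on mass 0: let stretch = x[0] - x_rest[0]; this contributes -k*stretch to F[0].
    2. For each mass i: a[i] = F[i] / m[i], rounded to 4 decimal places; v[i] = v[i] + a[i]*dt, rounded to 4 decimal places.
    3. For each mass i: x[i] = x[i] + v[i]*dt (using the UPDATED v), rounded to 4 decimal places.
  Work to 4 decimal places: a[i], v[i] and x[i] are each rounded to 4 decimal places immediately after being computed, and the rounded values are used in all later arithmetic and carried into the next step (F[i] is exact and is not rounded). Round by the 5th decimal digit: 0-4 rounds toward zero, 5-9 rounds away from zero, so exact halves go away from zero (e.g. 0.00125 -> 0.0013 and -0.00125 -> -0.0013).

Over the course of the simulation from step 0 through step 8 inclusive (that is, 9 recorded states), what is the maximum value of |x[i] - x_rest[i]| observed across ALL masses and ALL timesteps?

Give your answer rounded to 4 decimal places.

Answer: 2.2331

Derivation:
Step 0: x=[4.0000 13.0000 17.0000] v=[0.0000 0.0000 -1.0000]
Step 1: x=[4.6250 12.3750 17.0000] v=[2.5000 -2.5000 0.0000]
Step 2: x=[5.6406 11.3594 17.1719] v=[4.0625 -4.0625 0.6875]
Step 3: x=[6.6660 10.3555 17.3672] v=[4.1016 -4.0157 0.7813]
Step 4: x=[7.3194 9.7669 17.4361] v=[2.6134 -2.3546 0.2755]
Step 5: x=[7.3638 9.8310 17.2963] v=[0.1775 0.2563 -0.5591]
Step 6: x=[6.7961 10.5199 16.9734] v=[-2.2708 2.7554 -1.2918]
Step 7: x=[5.8444 11.5500 16.5938] v=[-3.8070 4.1203 -1.5186]
Step 8: x=[4.8753 12.4974 16.3337] v=[-3.8764 3.7894 -1.0405]
Max displacement = 2.2331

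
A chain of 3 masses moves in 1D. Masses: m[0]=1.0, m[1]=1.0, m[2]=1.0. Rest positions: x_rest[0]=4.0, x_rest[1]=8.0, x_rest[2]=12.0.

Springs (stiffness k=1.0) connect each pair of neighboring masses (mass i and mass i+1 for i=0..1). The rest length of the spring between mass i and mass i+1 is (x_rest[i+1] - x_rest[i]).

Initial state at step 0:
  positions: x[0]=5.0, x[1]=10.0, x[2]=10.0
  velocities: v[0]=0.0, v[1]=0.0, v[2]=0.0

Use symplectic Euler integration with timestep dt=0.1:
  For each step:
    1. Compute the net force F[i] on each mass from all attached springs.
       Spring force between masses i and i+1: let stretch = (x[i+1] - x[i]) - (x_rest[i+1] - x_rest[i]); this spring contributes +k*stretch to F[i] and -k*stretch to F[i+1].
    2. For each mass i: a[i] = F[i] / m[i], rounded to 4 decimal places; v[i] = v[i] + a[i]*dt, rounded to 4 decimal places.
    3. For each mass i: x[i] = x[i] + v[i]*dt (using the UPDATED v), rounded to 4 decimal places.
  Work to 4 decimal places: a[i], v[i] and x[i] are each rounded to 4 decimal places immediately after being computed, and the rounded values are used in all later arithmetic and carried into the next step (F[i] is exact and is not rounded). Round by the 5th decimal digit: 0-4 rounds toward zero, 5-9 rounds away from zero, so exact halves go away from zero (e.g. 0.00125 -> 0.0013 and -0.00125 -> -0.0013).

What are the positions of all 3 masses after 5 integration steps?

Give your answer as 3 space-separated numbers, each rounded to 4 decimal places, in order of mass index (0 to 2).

Step 0: x=[5.0000 10.0000 10.0000] v=[0.0000 0.0000 0.0000]
Step 1: x=[5.0100 9.9500 10.0400] v=[0.1000 -0.5000 0.4000]
Step 2: x=[5.0294 9.8515 10.1191] v=[0.1940 -0.9850 0.7910]
Step 3: x=[5.0570 9.7075 10.2355] v=[0.2762 -1.4405 1.1642]
Step 4: x=[5.0911 9.5222 10.3866] v=[0.3413 -1.8528 1.5114]
Step 5: x=[5.1295 9.3013 10.5691] v=[0.3844 -2.2095 1.8250]

Answer: 5.1295 9.3013 10.5691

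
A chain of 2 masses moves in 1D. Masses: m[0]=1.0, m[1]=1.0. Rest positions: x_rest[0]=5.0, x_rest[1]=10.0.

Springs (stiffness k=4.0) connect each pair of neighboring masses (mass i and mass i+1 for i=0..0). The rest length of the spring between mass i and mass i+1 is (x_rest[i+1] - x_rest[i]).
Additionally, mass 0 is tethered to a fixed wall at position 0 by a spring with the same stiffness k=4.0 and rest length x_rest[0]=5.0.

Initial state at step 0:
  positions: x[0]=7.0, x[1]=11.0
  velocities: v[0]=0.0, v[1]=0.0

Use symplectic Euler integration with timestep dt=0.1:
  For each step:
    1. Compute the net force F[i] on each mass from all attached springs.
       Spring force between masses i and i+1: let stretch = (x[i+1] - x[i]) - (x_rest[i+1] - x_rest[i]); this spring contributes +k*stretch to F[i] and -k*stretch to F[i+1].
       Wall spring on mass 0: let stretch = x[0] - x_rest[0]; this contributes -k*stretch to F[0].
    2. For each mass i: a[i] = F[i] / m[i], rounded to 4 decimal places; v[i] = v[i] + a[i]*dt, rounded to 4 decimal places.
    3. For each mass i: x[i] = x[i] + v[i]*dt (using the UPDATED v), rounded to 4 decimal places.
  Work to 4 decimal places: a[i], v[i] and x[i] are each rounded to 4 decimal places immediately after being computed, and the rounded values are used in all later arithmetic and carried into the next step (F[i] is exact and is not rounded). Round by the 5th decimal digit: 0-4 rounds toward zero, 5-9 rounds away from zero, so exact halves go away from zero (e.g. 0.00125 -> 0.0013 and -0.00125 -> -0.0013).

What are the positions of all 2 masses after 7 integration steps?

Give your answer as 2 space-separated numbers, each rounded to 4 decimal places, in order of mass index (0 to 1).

Step 0: x=[7.0000 11.0000] v=[0.0000 0.0000]
Step 1: x=[6.8800 11.0400] v=[-1.2000 0.4000]
Step 2: x=[6.6512 11.1136] v=[-2.2880 0.7360]
Step 3: x=[6.3349 11.2087] v=[-3.1635 0.9510]
Step 4: x=[5.9601 11.3089] v=[-3.7479 1.0015]
Step 5: x=[5.5609 11.3951] v=[-3.9924 0.8620]
Step 6: x=[5.1726 11.4479] v=[-3.8831 0.5283]
Step 7: x=[4.8284 11.4497] v=[-3.4420 0.0182]

Answer: 4.8284 11.4497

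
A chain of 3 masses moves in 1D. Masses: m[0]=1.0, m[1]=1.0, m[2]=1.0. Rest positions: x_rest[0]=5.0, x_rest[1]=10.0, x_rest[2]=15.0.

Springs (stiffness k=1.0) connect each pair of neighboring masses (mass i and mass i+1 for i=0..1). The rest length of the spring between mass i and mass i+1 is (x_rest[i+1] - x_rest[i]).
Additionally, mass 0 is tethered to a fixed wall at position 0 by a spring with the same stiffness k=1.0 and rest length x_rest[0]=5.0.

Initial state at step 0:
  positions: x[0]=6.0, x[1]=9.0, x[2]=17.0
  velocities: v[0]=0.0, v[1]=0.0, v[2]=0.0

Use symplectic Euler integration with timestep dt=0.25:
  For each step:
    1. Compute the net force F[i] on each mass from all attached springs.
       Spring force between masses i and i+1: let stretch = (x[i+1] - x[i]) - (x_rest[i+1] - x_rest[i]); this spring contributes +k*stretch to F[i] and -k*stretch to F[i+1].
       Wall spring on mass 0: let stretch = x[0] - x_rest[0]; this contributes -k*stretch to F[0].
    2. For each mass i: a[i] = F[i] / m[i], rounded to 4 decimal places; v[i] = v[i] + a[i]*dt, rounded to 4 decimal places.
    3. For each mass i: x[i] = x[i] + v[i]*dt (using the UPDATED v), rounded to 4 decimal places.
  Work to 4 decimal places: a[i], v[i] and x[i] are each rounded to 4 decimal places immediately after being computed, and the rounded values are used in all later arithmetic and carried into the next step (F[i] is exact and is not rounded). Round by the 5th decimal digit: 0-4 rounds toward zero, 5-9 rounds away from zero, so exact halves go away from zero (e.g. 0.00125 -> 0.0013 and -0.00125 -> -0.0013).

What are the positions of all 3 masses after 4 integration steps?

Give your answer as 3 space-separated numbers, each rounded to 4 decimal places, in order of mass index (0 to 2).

Step 0: x=[6.0000 9.0000 17.0000] v=[0.0000 0.0000 0.0000]
Step 1: x=[5.8125 9.3125 16.8125] v=[-0.7500 1.2500 -0.7500]
Step 2: x=[5.4805 9.8750 16.4688] v=[-1.3281 2.2500 -1.3750]
Step 3: x=[5.0806 10.5750 16.0254] v=[-1.5996 2.7998 -1.7735]
Step 4: x=[4.7066 11.2722 15.5539] v=[-1.4962 2.7888 -1.8861]

Answer: 4.7066 11.2722 15.5539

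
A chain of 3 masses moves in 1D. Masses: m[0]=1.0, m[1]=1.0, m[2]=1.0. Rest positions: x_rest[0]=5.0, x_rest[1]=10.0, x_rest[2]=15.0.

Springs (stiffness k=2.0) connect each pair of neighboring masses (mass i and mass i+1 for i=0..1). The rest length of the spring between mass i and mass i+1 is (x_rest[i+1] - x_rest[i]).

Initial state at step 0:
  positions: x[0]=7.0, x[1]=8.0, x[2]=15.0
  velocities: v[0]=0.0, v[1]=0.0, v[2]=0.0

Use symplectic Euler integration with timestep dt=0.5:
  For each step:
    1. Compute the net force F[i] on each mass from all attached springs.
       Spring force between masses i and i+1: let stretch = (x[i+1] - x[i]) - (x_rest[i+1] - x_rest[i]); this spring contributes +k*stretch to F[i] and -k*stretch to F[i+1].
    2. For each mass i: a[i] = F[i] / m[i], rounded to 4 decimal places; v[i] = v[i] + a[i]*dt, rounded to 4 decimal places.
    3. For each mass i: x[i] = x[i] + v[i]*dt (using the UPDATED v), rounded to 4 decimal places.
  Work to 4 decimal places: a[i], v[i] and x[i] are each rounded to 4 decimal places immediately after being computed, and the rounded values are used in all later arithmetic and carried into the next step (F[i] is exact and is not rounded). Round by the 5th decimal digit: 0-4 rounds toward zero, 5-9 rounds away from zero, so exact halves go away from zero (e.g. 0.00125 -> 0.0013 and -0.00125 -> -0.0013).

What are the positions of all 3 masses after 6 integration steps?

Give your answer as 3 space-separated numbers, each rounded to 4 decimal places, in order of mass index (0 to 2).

Answer: 4.1563 11.6563 14.1875

Derivation:
Step 0: x=[7.0000 8.0000 15.0000] v=[0.0000 0.0000 0.0000]
Step 1: x=[5.0000 11.0000 14.0000] v=[-4.0000 6.0000 -2.0000]
Step 2: x=[3.5000 12.5000 14.0000] v=[-3.0000 3.0000 0.0000]
Step 3: x=[4.0000 10.2500 15.7500] v=[1.0000 -4.5000 3.5000]
Step 4: x=[5.1250 7.6250 17.2500] v=[2.2500 -5.2500 3.0000]
Step 5: x=[5.0000 8.5625 16.4375] v=[-0.2500 1.8750 -1.6250]
Step 6: x=[4.1563 11.6563 14.1875] v=[-1.6875 6.1875 -4.5000]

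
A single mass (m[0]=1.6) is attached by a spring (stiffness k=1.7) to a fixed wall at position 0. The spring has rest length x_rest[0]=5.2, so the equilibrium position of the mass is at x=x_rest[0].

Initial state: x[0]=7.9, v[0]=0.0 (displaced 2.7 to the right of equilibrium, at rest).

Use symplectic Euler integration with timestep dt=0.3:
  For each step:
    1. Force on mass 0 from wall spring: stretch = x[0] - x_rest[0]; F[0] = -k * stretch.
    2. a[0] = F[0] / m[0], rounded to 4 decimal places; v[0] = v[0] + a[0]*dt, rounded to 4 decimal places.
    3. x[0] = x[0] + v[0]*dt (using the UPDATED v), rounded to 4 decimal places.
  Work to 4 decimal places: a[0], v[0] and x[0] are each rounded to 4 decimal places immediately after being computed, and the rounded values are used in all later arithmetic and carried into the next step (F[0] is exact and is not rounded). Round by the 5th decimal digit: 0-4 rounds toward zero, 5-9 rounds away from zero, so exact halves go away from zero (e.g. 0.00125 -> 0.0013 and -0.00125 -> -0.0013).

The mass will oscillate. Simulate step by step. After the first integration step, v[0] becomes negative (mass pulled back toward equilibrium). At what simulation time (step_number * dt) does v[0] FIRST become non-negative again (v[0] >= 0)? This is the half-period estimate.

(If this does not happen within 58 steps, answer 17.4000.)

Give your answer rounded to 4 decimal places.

Answer: 3.3000

Derivation:
Step 0: x=[7.9000] v=[0.0000]
Step 1: x=[7.6418] v=[-0.8606]
Step 2: x=[7.1501] v=[-1.6389]
Step 3: x=[6.4720] v=[-2.2605]
Step 4: x=[5.6722] v=[-2.6660]
Step 5: x=[4.8273] v=[-2.8165]
Step 6: x=[4.0180] v=[-2.6977]
Step 7: x=[3.3217] v=[-2.3209]
Step 8: x=[2.8050] v=[-1.7222]
Step 9: x=[2.5174] v=[-0.9588]
Step 10: x=[2.4863] v=[-0.1037]
Step 11: x=[2.7147] v=[0.7613]
First v>=0 after going negative at step 11, time=3.3000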